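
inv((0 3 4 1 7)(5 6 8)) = (0 7 1 4 3)(5 8 6)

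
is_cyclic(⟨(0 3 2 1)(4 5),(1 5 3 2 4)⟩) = no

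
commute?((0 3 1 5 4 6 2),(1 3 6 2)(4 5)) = no:(0 3 1 5 4 6 2) * (1 3 6 2)(4 5) = (0 6 1 4 2),(1 3 6 2)(4 5) * (0 3 1 5 4 6 2) = (0 3 2 5 6)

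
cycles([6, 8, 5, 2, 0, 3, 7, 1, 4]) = (0 6 7 1 8 4)(2 5 3)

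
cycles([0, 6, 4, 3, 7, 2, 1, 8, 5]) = (1 6)(2 4 7 8 5)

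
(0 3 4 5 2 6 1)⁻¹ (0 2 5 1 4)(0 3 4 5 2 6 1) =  (0 5 3 6 2)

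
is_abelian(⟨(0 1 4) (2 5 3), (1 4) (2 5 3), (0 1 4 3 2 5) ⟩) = no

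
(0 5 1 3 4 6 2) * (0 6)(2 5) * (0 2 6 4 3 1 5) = (0 6)(2 4)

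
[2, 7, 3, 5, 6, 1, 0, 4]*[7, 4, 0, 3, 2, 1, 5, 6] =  [0, 6, 3, 1, 5, 4, 7, 2]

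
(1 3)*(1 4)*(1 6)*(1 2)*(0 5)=(0 5)(1 3 4 6 2)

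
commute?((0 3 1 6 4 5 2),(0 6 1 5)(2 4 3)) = no:(0 3 1 6 4 5 2)*(0 6 1 5)(2 4 3) = (0 2 6 3 5 4),(0 6 1 5)(2 4 3)*(0 3 1 6 4 5 2) = (0 4 1 2 5 3)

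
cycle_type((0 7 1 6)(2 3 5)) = 3.4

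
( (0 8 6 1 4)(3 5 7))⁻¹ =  (0 4 1 6 8)(3 7 5)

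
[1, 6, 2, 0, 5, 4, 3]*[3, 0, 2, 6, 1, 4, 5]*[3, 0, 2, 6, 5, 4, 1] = [3, 4, 2, 6, 5, 0, 1]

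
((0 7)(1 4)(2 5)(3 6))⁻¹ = (0 7)(1 4)(2 5)(3 6)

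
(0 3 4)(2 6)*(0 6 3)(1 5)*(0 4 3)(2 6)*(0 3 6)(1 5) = (0 4 2 3 6)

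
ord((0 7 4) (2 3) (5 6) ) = 6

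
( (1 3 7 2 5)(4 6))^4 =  (1 5 2 7 3)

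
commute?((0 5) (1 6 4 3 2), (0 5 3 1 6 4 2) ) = no:(0 5) (1 6 4 3 2) * (0 5 3 1 6 4 2) = (0 3) (1 4) (2 6), (0 5 3 1 6 4 2) * (0 5) (1 6 4 3 2) = (1 4) (2 5) (3 6) 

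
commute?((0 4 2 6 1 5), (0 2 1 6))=no:(0 4 2 6 1 5)*(0 2 1 6)=(0 4 1 5 2), (0 2 1 6)*(0 4 2 6 1 5)=(0 6 4 2 5)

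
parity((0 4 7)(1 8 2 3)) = odd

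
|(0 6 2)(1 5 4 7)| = 12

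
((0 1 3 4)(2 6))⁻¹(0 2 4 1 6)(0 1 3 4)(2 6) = (0 3 2 1 6)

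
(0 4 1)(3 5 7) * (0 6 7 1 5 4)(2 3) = (1 6 7 2 3 4 5)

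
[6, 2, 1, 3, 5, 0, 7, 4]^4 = [5, 1, 2, 3, 7, 4, 0, 6]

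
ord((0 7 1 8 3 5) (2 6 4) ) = 6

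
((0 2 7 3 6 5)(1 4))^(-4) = (0 7 6)(2 3 5)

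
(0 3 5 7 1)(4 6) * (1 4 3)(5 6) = (0 1)(3 6)(4 5 7)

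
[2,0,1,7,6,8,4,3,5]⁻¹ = [1,2,0,7,6,8,4,3,5]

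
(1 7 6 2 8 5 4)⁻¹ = (1 4 5 8 2 6 7)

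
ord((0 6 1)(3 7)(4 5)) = 6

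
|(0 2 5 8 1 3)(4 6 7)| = 6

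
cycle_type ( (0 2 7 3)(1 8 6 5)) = 4^2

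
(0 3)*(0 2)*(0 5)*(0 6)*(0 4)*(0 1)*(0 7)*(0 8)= (0 3 2 5 6 4 1 7 8)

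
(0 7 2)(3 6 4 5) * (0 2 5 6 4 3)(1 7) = (0 1 7 5)(3 4 6)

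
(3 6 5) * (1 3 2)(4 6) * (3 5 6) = (1 5 2)(3 4)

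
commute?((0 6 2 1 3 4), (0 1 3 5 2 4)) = no:(0 6 2 1 3 4) * (0 1 3 5 2 4) = (0 6 4 1 5 2 3), (0 1 3 5 2 4) * (0 6 2 1 3 4) = (0 3 5 1 4 6 2)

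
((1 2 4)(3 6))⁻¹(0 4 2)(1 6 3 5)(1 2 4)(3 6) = (0 1 4)(2 3 6 5)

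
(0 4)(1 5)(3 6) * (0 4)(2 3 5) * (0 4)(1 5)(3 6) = (0 4)(1 2 6)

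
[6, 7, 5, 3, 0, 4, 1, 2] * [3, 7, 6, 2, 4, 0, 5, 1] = [5, 1, 0, 2, 3, 4, 7, 6]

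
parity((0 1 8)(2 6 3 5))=odd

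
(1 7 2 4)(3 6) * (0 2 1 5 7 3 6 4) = (0 2)(1 3 4 5 7)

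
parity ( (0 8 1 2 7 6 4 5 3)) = even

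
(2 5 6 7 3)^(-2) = (2 7 5 3 6)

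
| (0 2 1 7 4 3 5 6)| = 8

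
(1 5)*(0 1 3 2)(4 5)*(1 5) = (0 5 3 2)(1 4)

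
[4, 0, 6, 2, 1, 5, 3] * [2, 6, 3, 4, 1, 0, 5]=[1, 2, 5, 3, 6, 0, 4]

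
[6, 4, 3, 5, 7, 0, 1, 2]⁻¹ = [5, 6, 7, 2, 1, 3, 0, 4]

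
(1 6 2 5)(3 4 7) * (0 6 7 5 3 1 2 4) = (0 6 4 5 2 3)(1 7)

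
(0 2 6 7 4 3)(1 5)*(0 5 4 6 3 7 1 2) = (1 4 7 6)(2 3 5)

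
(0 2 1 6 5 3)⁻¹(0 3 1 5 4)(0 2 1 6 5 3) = (0 6 3 4 2)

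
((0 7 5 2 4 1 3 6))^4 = (0 4)(1 7)(2 6)(3 5)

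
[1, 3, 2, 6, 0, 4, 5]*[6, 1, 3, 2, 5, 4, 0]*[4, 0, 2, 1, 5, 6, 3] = [0, 2, 1, 4, 3, 6, 5]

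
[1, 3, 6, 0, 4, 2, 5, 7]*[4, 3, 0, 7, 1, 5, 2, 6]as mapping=[0→3, 1→7, 2→2, 3→4, 4→1, 5→0, 6→5, 7→6]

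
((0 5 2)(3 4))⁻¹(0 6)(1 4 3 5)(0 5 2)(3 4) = (1 3 4 2)(5 6)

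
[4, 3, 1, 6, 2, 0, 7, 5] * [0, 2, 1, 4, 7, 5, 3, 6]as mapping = [0→7, 1→4, 2→2, 3→3, 4→1, 5→0, 6→6, 7→5]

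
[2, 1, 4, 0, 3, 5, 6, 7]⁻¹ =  [3, 1, 0, 4, 2, 5, 6, 7]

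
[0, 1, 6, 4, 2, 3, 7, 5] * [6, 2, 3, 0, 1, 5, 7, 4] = [6, 2, 7, 1, 3, 0, 4, 5]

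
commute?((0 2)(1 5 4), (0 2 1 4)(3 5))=no:(0 2)(1 5 4) * (0 2 1 4)(3 5)=(0 1 3 5), (0 2 1 4)(3 5) * (0 2)(1 5 4)=(2 5 3 4)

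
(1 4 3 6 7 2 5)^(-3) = (1 7 4 2 3 5 6)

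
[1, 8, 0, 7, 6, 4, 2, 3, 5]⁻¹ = [2, 0, 6, 7, 5, 8, 4, 3, 1]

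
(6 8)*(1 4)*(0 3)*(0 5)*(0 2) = (0 3 5 2)(1 4)(6 8)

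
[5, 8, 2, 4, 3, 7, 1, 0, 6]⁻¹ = [7, 6, 2, 4, 3, 0, 8, 5, 1]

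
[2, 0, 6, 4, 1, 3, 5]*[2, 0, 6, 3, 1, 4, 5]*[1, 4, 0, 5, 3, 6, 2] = [2, 0, 6, 4, 1, 5, 3]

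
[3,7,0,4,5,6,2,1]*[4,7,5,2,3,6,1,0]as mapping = [0→2,1→0,2→4,3→3,4→6,5→1,6→5,7→7]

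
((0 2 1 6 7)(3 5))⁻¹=(0 7 6 1 2)(3 5)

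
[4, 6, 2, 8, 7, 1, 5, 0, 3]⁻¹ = [7, 5, 2, 8, 0, 6, 1, 4, 3]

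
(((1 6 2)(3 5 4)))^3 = ()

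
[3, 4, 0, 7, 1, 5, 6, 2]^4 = [0, 1, 2, 3, 4, 5, 6, 7]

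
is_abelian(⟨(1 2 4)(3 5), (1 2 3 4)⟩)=no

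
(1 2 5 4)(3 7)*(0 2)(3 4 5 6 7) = (0 2 6 7 4 1)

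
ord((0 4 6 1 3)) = 5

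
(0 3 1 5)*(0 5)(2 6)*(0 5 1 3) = (1 5)(2 6)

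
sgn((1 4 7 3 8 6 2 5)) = -1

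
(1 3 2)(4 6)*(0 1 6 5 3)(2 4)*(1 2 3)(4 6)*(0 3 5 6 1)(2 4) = (0 4 6 5)(1 3)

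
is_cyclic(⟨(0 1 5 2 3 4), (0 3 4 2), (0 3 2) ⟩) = no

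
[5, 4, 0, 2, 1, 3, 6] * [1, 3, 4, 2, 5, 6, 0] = [6, 5, 1, 4, 3, 2, 0]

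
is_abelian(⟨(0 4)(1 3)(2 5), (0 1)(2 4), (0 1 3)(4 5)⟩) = no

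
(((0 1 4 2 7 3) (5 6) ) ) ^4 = (0 7 4) (1 3 2) 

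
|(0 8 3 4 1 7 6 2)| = 8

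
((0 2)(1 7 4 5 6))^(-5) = (0 2)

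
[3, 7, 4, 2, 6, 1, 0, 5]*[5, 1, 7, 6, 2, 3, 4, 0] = [6, 0, 2, 7, 4, 1, 5, 3]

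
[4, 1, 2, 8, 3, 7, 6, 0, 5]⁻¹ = [7, 1, 2, 4, 0, 8, 6, 5, 3]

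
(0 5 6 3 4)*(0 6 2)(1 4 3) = (0 5 2)(1 4 6)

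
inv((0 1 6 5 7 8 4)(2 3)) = (0 4 8 7 5 6 1)(2 3)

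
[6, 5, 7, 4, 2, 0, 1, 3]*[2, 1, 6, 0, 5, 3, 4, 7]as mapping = [0→4, 1→3, 2→7, 3→5, 4→6, 5→2, 6→1, 7→0]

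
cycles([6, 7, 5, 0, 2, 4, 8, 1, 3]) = (0 6 8 3)(1 7)(2 5 4)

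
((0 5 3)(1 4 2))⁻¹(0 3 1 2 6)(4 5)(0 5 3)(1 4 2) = (0 4 1 6 5)(2 3)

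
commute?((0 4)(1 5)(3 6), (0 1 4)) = no:(0 4)(1 5)(3 6)*(0 1 4) = (1 5 4)(3 6), (0 1 4)*(0 4)(1 5)(3 6) = (0 5 1)(3 6)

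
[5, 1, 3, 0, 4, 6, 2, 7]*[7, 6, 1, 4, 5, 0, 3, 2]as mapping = [0→0, 1→6, 2→4, 3→7, 4→5, 5→3, 6→1, 7→2]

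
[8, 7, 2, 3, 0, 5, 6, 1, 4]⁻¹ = [4, 7, 2, 3, 8, 5, 6, 1, 0]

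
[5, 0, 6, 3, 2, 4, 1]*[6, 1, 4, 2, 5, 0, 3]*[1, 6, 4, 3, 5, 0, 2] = [1, 2, 3, 4, 5, 0, 6]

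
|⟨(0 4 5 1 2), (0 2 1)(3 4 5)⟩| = 60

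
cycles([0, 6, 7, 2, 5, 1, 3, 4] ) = (1 6 3 2 7 4 5)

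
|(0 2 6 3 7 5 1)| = 7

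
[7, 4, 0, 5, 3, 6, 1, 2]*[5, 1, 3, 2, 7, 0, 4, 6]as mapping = [0→6, 1→7, 2→5, 3→0, 4→2, 5→4, 6→1, 7→3]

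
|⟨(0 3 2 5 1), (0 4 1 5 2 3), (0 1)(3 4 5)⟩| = 720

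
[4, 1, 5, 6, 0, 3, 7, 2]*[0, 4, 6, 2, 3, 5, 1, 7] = [3, 4, 5, 1, 0, 2, 7, 6] 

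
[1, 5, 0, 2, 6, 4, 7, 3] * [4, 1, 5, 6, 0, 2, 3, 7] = [1, 2, 4, 5, 3, 0, 7, 6]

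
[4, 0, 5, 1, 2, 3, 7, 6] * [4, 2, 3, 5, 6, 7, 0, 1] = [6, 4, 7, 2, 3, 5, 1, 0]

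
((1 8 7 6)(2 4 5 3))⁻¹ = (1 6 7 8)(2 3 5 4)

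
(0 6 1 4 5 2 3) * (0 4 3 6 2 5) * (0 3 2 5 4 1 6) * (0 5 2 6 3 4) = (0 2 5)(1 6 3)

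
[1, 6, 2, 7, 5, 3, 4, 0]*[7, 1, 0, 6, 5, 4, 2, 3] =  [1, 2, 0, 3, 4, 6, 5, 7]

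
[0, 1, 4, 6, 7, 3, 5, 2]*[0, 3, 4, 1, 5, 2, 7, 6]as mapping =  [0→0, 1→3, 2→5, 3→7, 4→6, 5→1, 6→2, 7→4]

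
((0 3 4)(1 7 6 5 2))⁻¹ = (0 4 3)(1 2 5 6 7)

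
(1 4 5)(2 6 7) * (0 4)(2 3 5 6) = (0 4 6 7 3 5 1)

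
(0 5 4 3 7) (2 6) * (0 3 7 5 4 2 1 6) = (0 4 7 3 5 2) (1 6) 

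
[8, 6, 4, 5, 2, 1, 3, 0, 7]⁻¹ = [7, 5, 4, 6, 2, 3, 1, 8, 0]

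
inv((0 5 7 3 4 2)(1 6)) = (0 2 4 3 7 5)(1 6)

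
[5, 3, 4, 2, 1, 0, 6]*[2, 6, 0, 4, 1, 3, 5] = [3, 4, 1, 0, 6, 2, 5]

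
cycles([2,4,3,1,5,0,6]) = (0 2 3 1 4 5) 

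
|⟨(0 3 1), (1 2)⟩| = 24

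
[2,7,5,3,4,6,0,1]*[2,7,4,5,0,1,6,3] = [4,3,1,5,0,6,2,7]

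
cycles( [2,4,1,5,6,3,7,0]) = (0 2 1 4 6 7)(3 5)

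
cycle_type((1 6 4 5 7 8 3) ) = 7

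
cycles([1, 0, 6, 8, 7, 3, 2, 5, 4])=(0 1)(2 6)(3 8 4 7 5)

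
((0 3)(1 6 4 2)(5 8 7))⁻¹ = (0 3)(1 2 4 6)(5 7 8)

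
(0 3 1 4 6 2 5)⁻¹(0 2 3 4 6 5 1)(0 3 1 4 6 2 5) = (0 4 3 5 1 6 2)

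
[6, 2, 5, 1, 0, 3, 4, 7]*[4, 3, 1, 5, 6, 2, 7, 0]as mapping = [0→7, 1→1, 2→2, 3→3, 4→4, 5→5, 6→6, 7→0]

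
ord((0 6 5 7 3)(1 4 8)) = 15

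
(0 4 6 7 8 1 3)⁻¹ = (0 3 1 8 7 6 4)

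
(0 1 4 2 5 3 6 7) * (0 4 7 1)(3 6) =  (1 7 4 2 5 6)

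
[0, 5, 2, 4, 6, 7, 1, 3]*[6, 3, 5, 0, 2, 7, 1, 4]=[6, 7, 5, 2, 1, 4, 3, 0]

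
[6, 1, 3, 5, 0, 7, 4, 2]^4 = [6, 1, 2, 3, 0, 5, 4, 7]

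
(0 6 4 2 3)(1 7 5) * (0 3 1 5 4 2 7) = (0 6 2 1)(4 7)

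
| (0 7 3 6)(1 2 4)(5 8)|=12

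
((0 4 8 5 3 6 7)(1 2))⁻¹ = (0 7 6 3 5 8 4)(1 2)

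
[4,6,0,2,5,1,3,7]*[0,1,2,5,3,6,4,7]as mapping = [0→3,1→4,2→0,3→2,4→6,5→1,6→5,7→7]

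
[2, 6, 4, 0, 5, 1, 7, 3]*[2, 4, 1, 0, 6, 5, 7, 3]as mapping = [0→1, 1→7, 2→6, 3→2, 4→5, 5→4, 6→3, 7→0]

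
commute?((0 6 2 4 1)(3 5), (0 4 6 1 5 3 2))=no:(0 6 2 4 1)(3 5)*(0 4 6 1 5 3 2)=(0 1 4 5 2 6), (0 4 6 1 5 3 2)*(0 6 2 4 1)(3 5)=(0 1 3 4 2 6)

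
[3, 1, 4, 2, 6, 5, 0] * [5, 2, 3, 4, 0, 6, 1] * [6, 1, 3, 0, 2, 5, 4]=[2, 3, 6, 0, 1, 4, 5] 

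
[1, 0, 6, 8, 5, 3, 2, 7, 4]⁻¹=[1, 0, 6, 5, 8, 4, 2, 7, 3]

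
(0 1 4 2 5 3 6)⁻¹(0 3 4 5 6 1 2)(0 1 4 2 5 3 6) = (0 4 5 1 6 2 3)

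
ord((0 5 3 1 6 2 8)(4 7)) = 14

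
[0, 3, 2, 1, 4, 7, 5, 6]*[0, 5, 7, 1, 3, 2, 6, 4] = [0, 1, 7, 5, 3, 4, 2, 6]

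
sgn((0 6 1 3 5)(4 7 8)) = 1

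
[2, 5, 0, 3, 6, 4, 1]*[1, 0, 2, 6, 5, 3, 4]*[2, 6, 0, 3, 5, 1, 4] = [0, 3, 6, 4, 5, 1, 2]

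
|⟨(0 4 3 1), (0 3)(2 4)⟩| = 120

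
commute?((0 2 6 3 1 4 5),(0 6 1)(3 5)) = no:(0 2 6 3 1 4 5)*(0 6 1)(3 5) = (0 2 1 4 3)(5 6),(0 6 1)(3 5)*(0 2 6 3 1 4 5) = (0 3)(1 2 6 4 5)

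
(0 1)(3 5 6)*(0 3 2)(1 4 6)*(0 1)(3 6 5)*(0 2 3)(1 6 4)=(0 1 4 5 2 6 3)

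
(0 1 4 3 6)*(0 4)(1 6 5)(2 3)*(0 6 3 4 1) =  (0 3 5)(1 6)(2 4)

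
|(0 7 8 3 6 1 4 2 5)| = 9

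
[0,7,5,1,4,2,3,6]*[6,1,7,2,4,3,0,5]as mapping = [0→6,1→5,2→3,3→1,4→4,5→7,6→2,7→0]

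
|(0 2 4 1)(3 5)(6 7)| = 4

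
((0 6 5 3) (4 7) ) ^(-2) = (0 5) (3 6) 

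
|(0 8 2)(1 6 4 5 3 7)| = 6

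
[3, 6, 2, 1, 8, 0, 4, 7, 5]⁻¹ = [5, 3, 2, 0, 6, 8, 1, 7, 4]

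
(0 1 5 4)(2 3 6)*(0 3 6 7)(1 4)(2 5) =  (0 4 3 7)(1 2 6 5)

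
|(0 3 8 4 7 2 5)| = 7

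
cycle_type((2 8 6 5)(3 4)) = 2.4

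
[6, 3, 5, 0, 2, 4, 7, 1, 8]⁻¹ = [3, 7, 4, 1, 5, 2, 0, 6, 8]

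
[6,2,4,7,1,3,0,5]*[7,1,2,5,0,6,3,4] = [3,2,0,4,1,5,7,6]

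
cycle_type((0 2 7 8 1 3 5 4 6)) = 9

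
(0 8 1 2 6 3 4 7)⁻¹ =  (0 7 4 3 6 2 1 8)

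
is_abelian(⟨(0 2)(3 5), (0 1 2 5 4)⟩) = no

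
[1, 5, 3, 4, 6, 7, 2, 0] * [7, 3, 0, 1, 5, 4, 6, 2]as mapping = [0→3, 1→4, 2→1, 3→5, 4→6, 5→2, 6→0, 7→7]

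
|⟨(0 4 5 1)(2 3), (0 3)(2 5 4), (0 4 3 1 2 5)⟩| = 720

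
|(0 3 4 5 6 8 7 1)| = 8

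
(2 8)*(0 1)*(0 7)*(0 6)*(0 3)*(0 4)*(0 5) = (0 1 7 6 3 4 5)(2 8)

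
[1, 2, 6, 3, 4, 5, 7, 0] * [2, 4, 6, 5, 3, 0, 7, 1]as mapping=[0→4, 1→6, 2→7, 3→5, 4→3, 5→0, 6→1, 7→2]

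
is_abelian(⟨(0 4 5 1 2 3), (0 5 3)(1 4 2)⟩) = no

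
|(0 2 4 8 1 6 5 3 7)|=9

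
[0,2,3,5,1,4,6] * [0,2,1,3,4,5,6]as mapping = [0→0,1→1,2→3,3→5,4→2,5→4,6→6]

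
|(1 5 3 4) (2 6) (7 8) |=4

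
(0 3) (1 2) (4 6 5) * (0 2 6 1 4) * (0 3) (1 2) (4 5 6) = (1 4 2 5 3) 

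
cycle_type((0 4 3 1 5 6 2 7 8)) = 9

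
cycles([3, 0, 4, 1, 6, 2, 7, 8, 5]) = (0 3 1)(2 4 6 7 8 5)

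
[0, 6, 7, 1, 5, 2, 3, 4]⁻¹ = [0, 3, 5, 6, 7, 4, 1, 2]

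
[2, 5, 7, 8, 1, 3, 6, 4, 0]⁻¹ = [8, 4, 0, 5, 7, 1, 6, 2, 3]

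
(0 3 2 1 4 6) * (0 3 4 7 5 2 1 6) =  (0 4)(1 7 5 2 6 3)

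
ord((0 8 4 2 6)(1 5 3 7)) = 20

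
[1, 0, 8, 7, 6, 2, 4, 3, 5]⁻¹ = [1, 0, 5, 7, 6, 8, 4, 3, 2]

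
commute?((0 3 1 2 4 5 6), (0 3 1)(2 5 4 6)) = no:(0 3 1 2 4 5 6) * (0 3 1)(2 5 4 6) = (0 1 5 2 6 3), (0 3 1)(2 5 4 6) * (0 3 1 2 4 5 6) = (0 1 3 2 6 4)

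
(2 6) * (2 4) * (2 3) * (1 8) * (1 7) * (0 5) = (0 5)(1 8 7)(2 6 4 3)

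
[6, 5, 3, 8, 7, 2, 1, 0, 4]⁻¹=[7, 6, 5, 2, 8, 1, 0, 4, 3]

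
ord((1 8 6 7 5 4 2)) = 7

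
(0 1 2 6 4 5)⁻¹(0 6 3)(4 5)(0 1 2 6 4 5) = (0 5)(1 4 3)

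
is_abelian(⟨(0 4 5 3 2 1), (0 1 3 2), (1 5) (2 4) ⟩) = no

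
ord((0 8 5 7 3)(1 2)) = 10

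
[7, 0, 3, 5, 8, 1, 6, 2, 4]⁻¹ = [1, 5, 7, 2, 8, 3, 6, 0, 4]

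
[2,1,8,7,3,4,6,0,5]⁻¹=[7,1,0,4,5,8,6,3,2]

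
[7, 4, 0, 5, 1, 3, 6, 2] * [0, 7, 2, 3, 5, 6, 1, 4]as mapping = [0→4, 1→5, 2→0, 3→6, 4→7, 5→3, 6→1, 7→2]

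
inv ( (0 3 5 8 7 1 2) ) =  (0 2 1 7 8 5 3) 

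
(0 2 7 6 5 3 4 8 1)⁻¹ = (0 1 8 4 3 5 6 7 2)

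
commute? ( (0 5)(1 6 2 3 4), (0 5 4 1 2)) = no: (0 5)(1 6 2 3 4)*(0 5 4 1 2) = (0 4 2 3 1 6), (0 5 4 1 2)*(0 5)(1 6 2 3 4) = (1 3 4 6 2 5)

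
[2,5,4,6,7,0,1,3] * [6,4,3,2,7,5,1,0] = [3,5,7,1,0,6,4,2]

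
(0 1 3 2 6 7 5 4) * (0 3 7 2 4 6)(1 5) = (0 5 6 2)(1 7)(3 4)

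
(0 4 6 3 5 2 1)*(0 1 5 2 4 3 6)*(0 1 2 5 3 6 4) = (0 6 4 1 2 3 5)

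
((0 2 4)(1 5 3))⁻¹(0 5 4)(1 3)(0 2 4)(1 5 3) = (0 2 3)(1 5)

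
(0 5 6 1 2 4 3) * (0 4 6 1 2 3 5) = (1 3 4 5)(2 6)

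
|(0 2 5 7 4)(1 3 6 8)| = 20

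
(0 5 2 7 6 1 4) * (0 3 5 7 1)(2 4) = (0 7 6)(1 2)(3 5 4)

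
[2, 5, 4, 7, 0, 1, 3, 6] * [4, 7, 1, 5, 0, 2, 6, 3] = [1, 2, 0, 3, 4, 7, 5, 6]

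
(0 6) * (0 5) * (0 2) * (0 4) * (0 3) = (0 6 5 2 4 3) 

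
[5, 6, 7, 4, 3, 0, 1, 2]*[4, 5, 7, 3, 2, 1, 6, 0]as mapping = [0→1, 1→6, 2→0, 3→2, 4→3, 5→4, 6→5, 7→7]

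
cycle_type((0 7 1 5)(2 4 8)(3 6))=2.3.4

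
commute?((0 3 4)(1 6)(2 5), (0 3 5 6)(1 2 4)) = no:(0 3 4)(1 6)(2 5)*(0 3 5 6)(1 2 4) = (0 5 4 3 1)(2 6), (0 3 5 6)(1 2 4)*(0 3 4)(1 6)(2 5) = (0 4 6 3 2)(1 5)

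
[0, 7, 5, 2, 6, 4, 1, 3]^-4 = [0, 2, 6, 4, 7, 1, 3, 5]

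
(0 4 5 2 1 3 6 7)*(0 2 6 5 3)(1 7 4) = (0 1)(2 7)(3 5 6 4)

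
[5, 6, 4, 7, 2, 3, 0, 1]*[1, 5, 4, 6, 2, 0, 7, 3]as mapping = [0→0, 1→7, 2→2, 3→3, 4→4, 5→6, 6→1, 7→5]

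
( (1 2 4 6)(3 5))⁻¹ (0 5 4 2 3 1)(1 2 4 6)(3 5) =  (0 3 6 4 5 2)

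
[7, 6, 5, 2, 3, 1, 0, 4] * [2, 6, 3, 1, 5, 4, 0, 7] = [7, 0, 4, 3, 1, 6, 2, 5]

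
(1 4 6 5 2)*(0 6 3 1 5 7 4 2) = (0 6 7 4 3 1 2 5)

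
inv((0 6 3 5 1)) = (0 1 5 3 6)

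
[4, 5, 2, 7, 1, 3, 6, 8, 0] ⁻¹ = [8, 4, 2, 5, 0, 1, 6, 3, 7] 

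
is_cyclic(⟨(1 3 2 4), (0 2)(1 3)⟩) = no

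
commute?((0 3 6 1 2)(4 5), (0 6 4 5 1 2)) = no:(0 3 6 1 2)(4 5) * (0 6 4 5 1 2) = (0 3 4 1)(2 6), (0 6 4 5 1 2) * (0 3 6 1 2)(4 5) = (0 1)(2 3 6 5)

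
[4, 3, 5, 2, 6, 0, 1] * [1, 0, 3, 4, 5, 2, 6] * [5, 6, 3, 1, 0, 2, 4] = [2, 0, 3, 1, 4, 6, 5]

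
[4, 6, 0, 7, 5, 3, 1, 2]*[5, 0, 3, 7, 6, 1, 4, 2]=[6, 4, 5, 2, 1, 7, 0, 3]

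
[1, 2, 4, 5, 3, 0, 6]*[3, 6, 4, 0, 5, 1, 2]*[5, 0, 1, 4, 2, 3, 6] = [6, 2, 3, 0, 5, 4, 1]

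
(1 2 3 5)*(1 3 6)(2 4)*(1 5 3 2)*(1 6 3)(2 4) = (1 2 3)(4 6 5)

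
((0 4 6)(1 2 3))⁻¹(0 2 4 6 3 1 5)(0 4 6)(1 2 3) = (0 1 2 5 4 3 6)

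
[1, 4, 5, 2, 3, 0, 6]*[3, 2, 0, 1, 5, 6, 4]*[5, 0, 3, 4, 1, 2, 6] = [3, 2, 6, 5, 0, 4, 1]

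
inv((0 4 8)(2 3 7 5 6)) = (0 8 4)(2 6 5 7 3)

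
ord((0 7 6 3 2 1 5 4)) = 8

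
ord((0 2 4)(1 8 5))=3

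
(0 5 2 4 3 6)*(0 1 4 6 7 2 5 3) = (0 3 7 2 6 1 4)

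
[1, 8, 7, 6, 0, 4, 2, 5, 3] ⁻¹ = [4, 0, 6, 8, 5, 7, 3, 2, 1] 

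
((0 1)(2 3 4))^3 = (0 1)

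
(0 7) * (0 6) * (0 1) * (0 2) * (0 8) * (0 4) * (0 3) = (0 7 6 1 2 8 4 3)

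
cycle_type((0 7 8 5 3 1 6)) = 7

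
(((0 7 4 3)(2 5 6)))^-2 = (0 4)(2 5 6)(3 7)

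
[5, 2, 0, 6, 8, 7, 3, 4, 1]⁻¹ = [2, 8, 1, 6, 7, 0, 3, 5, 4]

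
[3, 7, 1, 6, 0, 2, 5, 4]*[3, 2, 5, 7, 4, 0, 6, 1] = [7, 1, 2, 6, 3, 5, 0, 4] 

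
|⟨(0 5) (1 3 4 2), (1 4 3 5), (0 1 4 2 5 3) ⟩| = 720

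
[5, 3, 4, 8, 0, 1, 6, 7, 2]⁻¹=[4, 5, 8, 1, 2, 0, 6, 7, 3]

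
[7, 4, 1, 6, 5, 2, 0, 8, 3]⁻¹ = [6, 2, 5, 8, 1, 4, 3, 0, 7]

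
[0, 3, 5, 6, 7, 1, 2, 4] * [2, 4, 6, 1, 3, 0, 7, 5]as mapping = [0→2, 1→1, 2→0, 3→7, 4→5, 5→4, 6→6, 7→3]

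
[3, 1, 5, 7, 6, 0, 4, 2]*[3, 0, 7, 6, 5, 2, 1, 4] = [6, 0, 2, 4, 1, 3, 5, 7]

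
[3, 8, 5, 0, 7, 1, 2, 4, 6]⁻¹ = [3, 5, 6, 0, 7, 2, 8, 4, 1]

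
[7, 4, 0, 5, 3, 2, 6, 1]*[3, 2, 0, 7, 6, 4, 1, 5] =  [5, 6, 3, 4, 7, 0, 1, 2]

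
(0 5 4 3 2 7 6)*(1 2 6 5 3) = (0 3 6)(1 2 7 5 4)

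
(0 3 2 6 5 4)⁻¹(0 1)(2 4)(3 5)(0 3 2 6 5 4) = (0 6)(1 3)(2 4)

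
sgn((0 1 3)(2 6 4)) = 1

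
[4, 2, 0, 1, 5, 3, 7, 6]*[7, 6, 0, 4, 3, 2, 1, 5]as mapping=[0→3, 1→0, 2→7, 3→6, 4→2, 5→4, 6→5, 7→1]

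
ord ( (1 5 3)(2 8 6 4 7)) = 15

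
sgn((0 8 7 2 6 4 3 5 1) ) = 1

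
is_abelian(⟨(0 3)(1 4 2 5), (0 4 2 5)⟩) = no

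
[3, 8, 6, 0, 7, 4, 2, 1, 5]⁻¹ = [3, 7, 6, 0, 5, 8, 2, 4, 1]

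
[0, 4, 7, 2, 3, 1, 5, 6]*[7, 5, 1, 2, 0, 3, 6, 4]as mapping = [0→7, 1→0, 2→4, 3→1, 4→2, 5→5, 6→3, 7→6]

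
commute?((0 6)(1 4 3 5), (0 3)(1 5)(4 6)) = no:(0 6)(1 4 3 5)*(0 3)(1 5)(4 6) = (0 4)(1 6 3), (0 3)(1 5)(4 6)*(0 6)(1 4 3 5) = (0 5 4)(3 6)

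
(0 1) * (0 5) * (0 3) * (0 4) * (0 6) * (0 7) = (0 1 5 3 4 6 7)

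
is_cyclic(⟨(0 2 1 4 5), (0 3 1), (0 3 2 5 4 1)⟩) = no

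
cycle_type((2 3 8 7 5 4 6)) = 7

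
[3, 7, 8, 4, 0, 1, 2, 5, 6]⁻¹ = [4, 5, 6, 0, 3, 7, 8, 1, 2]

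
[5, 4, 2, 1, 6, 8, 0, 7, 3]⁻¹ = [6, 3, 2, 8, 1, 0, 4, 7, 5]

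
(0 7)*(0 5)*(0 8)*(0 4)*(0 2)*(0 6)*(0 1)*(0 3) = (0 7 5 8 4 2 6 1 3)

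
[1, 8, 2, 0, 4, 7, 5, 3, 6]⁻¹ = [3, 0, 2, 7, 4, 6, 8, 5, 1]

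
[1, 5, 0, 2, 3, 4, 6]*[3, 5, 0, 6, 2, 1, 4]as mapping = [0→5, 1→1, 2→3, 3→0, 4→6, 5→2, 6→4]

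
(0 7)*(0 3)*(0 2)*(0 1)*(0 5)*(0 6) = (0 7 3 2 1 5 6)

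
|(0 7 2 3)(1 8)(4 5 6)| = 12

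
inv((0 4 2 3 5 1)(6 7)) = (0 1 5 3 2 4)(6 7)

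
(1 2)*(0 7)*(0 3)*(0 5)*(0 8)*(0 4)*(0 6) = (0 7 3 5 8 4 6)(1 2)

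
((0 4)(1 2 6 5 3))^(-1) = (0 4)(1 3 5 6 2)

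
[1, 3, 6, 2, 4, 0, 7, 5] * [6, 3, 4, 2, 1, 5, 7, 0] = [3, 2, 7, 4, 1, 6, 0, 5]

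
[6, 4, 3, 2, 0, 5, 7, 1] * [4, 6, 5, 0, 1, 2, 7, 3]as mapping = [0→7, 1→1, 2→0, 3→5, 4→4, 5→2, 6→3, 7→6]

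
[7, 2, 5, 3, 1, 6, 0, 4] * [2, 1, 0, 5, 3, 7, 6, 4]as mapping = [0→4, 1→0, 2→7, 3→5, 4→1, 5→6, 6→2, 7→3]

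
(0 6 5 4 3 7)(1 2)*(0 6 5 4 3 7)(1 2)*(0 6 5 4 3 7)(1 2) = (0 4)(1 2)(3 6)(5 7)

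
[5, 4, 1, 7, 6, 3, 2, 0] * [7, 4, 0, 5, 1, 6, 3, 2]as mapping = [0→6, 1→1, 2→4, 3→2, 4→3, 5→5, 6→0, 7→7]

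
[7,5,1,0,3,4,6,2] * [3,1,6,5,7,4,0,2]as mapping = [0→2,1→4,2→1,3→3,4→5,5→7,6→0,7→6]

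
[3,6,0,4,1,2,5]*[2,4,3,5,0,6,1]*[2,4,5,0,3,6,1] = [6,4,5,2,3,0,1]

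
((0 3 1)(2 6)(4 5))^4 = (0 3 1)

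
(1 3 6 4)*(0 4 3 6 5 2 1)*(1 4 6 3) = (0 6 1 3 5 2 4)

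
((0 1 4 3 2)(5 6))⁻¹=(0 2 3 4 1)(5 6)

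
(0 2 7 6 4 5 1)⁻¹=(0 1 5 4 6 7 2)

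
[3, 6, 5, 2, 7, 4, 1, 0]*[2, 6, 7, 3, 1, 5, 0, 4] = [3, 0, 5, 7, 4, 1, 6, 2] 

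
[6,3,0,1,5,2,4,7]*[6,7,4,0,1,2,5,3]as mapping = [0→5,1→0,2→6,3→7,4→2,5→4,6→1,7→3]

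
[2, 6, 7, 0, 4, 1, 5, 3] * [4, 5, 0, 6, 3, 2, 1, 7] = [0, 1, 7, 4, 3, 5, 2, 6]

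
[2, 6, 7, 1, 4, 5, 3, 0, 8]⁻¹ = [7, 3, 0, 6, 4, 5, 1, 2, 8]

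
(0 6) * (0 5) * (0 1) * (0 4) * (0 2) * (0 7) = (0 6 5 1 4 2 7)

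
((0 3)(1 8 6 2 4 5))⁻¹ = (0 3)(1 5 4 2 6 8)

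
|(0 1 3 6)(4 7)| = 4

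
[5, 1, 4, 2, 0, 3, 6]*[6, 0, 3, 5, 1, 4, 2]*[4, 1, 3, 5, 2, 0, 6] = [2, 4, 1, 5, 6, 0, 3]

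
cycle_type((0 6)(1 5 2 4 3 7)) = 2.6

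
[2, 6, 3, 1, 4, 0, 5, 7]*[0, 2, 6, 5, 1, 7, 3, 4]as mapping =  [0→6, 1→3, 2→5, 3→2, 4→1, 5→0, 6→7, 7→4]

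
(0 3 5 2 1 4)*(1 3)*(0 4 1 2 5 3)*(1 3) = (0 2)(1 3)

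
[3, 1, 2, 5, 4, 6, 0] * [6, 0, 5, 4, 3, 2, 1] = [4, 0, 5, 2, 3, 1, 6]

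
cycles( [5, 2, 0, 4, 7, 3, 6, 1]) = (0 5 3 4 7 1 2) 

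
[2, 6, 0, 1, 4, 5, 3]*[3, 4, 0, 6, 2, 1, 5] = [0, 5, 3, 4, 2, 1, 6]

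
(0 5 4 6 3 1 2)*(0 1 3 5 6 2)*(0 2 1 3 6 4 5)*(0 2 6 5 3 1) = (0 4)(1 6 2)(3 5)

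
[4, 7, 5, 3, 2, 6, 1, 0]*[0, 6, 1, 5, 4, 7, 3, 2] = [4, 2, 7, 5, 1, 3, 6, 0]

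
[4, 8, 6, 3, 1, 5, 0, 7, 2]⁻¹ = [6, 4, 8, 3, 0, 5, 2, 7, 1]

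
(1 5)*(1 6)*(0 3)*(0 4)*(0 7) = (0 3 4 7)(1 5 6)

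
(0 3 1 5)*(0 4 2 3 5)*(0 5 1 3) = (0 1 5 4 2)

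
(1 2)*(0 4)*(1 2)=(0 4)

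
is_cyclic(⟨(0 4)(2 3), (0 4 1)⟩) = no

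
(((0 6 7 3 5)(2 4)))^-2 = (0 3 6 5 7)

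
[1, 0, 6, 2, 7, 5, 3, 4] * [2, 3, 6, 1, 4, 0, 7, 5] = [3, 2, 7, 6, 5, 0, 1, 4]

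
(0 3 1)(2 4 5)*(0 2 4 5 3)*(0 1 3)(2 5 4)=(0 1 5 2 4)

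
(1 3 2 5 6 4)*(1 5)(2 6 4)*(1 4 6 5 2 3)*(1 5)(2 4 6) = (1 5 2 6 3)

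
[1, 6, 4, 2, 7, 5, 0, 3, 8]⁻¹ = [6, 0, 3, 7, 2, 5, 1, 4, 8]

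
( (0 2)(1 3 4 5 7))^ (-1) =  (0 2)(1 7 5 4 3)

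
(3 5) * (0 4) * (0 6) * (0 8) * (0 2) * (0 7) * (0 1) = (0 4 6 8 2 7 1)(3 5)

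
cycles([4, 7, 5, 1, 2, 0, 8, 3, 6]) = (0 4 2 5)(1 7 3)(6 8)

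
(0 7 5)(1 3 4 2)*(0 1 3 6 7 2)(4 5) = (0 2 3 5 1 6 7 4)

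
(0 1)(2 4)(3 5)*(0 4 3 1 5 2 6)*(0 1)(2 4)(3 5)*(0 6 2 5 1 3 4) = (0 4 2 1 5 6 3)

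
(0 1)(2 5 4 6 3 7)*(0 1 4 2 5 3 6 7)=(0 4 7 5 2 3)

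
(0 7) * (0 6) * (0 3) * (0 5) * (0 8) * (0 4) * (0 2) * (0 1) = (0 7 6 3 5 8 4 2 1)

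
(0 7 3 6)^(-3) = (0 7 3 6)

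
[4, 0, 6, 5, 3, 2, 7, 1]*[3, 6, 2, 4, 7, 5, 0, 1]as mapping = [0→7, 1→3, 2→0, 3→5, 4→4, 5→2, 6→1, 7→6]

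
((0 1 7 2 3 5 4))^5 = (0 5 2 1 4 3 7)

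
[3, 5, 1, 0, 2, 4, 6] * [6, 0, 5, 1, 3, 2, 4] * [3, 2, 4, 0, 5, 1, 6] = [2, 4, 3, 6, 1, 0, 5]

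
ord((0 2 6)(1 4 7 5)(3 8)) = 12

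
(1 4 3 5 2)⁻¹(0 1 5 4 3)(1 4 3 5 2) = (0 4 2 3 5)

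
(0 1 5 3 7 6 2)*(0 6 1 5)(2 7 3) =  (0 5 2 6 7 1)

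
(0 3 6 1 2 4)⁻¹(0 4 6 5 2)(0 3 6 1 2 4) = (0 1 5 4 3)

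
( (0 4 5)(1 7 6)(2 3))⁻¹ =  (0 5 4)(1 6 7)(2 3)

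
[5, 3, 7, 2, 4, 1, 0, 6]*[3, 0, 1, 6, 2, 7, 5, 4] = [7, 6, 4, 1, 2, 0, 3, 5]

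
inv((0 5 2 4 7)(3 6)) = (0 7 4 2 5)(3 6)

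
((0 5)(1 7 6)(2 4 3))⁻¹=(0 5)(1 6 7)(2 3 4)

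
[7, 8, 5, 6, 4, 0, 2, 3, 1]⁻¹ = [5, 8, 6, 7, 4, 2, 3, 0, 1]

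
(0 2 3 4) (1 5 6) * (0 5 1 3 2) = (3 4 5 6) 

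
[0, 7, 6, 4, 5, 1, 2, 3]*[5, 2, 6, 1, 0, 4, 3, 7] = [5, 7, 3, 0, 4, 2, 6, 1]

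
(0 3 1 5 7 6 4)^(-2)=(0 6 5 3 4 7 1)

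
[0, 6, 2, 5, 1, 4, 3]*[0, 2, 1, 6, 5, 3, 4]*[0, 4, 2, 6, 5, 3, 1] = [0, 5, 4, 6, 2, 3, 1]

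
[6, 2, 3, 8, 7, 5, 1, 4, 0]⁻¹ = [8, 6, 1, 2, 7, 5, 0, 4, 3]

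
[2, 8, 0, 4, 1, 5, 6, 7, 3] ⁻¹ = [2, 4, 0, 8, 3, 5, 6, 7, 1] 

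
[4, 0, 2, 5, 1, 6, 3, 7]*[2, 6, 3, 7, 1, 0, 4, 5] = [1, 2, 3, 0, 6, 4, 7, 5]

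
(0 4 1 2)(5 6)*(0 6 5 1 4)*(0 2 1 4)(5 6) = (0 2 5 6 4)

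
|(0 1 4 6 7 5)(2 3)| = 6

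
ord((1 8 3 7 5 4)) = 6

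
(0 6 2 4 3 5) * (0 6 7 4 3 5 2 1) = (0 7 4 5 6 1)(2 3)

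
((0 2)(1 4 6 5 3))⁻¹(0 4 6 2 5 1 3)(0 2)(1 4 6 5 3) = (0 3 4 1 2 6 5)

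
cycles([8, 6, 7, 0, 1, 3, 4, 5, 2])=(0 8 2 7 5 3)(1 6 4)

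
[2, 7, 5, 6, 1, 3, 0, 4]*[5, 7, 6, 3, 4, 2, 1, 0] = [6, 0, 2, 1, 7, 3, 5, 4]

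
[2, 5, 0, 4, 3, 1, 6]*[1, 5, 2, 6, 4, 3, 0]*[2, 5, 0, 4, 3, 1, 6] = [0, 4, 5, 3, 6, 1, 2]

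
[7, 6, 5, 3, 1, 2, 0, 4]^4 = [6, 4, 2, 3, 7, 5, 1, 0]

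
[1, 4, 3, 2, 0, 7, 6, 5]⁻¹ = [4, 0, 3, 2, 1, 7, 6, 5]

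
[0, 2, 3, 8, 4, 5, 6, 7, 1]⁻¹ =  [0, 8, 1, 2, 4, 5, 6, 7, 3]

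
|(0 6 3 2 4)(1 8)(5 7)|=10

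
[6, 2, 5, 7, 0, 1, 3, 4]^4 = [4, 2, 5, 6, 7, 1, 0, 3]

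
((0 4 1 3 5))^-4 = (0 4 1 3 5)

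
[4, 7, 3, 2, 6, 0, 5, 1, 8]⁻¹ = [5, 7, 3, 2, 0, 6, 4, 1, 8]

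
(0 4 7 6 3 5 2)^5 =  (0 5 6 4 2 3 7)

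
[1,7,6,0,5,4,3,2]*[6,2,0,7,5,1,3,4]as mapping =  [0→2,1→4,2→3,3→6,4→1,5→5,6→7,7→0]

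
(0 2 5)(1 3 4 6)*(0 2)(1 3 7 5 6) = (1 7 5 2 6 3 4)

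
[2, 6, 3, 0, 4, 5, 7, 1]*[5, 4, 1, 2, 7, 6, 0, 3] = [1, 0, 2, 5, 7, 6, 3, 4]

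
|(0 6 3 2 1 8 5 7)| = 8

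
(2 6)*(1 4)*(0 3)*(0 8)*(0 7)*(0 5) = (0 3 8 7 5)(1 4)(2 6)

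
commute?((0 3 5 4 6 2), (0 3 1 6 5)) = no:(0 3 5 4 6 2)*(0 3 1 6 5) = (0 1 6 2 3)(4 5), (0 3 1 6 5)*(0 3 5 4 6 2) = (0 5 3 1 2)(4 6)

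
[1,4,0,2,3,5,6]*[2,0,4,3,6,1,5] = [0,6,2,4,3,1,5]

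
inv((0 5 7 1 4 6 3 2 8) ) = (0 8 2 3 6 4 1 7 5) 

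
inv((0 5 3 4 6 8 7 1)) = (0 1 7 8 6 4 3 5)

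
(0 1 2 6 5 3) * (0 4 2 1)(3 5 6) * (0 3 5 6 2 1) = (0 3 4 1)(2 5 6)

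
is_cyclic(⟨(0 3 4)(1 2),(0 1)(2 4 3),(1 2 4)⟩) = no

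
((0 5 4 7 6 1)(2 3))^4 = (0 6 4)(1 7 5)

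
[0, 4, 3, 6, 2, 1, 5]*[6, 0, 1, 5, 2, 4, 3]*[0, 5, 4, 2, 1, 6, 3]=[3, 4, 6, 2, 5, 0, 1]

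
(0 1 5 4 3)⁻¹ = (0 3 4 5 1)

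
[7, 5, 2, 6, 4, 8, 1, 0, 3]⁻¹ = [7, 6, 2, 8, 4, 1, 3, 0, 5]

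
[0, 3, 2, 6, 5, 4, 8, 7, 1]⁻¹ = [0, 8, 2, 1, 5, 4, 3, 7, 6]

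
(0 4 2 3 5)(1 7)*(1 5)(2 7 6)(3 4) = (0 3 1 6 2 4 7 5)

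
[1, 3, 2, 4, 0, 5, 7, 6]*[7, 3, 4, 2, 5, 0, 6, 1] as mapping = [0→3, 1→2, 2→4, 3→5, 4→7, 5→0, 6→1, 7→6] 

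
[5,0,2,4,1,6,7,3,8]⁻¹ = [1,4,2,7,3,0,5,6,8]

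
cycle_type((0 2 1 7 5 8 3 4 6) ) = 9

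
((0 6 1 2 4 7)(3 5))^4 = (0 4 1)(2 6 7)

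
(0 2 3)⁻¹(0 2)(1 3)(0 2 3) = (0 1)(2 3)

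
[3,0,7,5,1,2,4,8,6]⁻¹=[1,4,5,0,6,3,8,2,7]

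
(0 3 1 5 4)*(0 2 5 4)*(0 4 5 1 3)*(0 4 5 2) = (0 4)(1 2)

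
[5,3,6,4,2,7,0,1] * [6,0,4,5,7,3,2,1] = [3,5,2,7,4,1,6,0]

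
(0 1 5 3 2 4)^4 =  (0 2 5)(1 4 3)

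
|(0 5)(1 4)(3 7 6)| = 6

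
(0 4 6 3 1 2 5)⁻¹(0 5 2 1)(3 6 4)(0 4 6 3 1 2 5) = (0 5 2 4)(1 3 6)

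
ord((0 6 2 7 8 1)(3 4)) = 6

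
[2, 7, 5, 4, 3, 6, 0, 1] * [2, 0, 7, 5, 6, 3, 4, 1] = [7, 1, 3, 6, 5, 4, 2, 0]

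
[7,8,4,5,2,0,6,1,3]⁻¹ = [5,7,4,8,2,3,6,0,1]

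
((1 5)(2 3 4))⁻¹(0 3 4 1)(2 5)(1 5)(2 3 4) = (0 4 2 5)(1 3)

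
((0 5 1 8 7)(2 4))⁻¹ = (0 7 8 1 5)(2 4)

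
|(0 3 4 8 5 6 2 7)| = 8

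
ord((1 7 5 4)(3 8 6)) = 12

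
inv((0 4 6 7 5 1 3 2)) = (0 2 3 1 5 7 6 4)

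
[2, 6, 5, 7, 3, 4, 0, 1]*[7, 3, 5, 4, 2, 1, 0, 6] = [5, 0, 1, 6, 4, 2, 7, 3]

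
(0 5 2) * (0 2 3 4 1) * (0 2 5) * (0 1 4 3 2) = (0 1)(2 5)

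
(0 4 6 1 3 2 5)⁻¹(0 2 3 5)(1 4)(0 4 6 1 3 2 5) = (0 4 5 2)(3 6)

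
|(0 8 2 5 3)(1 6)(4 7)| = 10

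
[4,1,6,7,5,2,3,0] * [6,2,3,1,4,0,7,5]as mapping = [0→4,1→2,2→7,3→5,4→0,5→3,6→1,7→6]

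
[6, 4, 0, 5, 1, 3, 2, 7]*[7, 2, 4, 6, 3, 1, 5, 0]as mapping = [0→5, 1→3, 2→7, 3→1, 4→2, 5→6, 6→4, 7→0]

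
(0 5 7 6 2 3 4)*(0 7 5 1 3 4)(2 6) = (0 1 3)(2 4 7)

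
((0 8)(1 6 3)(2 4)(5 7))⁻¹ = (0 8)(1 3 6)(2 4)(5 7)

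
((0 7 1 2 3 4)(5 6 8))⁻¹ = (0 4 3 2 1 7)(5 8 6)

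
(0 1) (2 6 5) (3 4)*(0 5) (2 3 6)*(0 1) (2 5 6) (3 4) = (1 6) (2 5 4) 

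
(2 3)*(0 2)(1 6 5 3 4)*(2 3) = (0 3)(1 6 5 2 4)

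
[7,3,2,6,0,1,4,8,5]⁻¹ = [4,5,2,1,6,8,3,0,7]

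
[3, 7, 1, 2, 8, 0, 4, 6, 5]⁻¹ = [5, 2, 3, 0, 6, 8, 7, 1, 4]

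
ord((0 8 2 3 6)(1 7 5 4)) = 20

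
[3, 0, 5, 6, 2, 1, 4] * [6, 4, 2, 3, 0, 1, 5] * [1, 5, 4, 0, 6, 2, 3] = [0, 3, 5, 2, 4, 6, 1]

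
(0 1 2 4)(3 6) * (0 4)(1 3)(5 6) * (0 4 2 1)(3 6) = (0 6)(2 4)(3 5)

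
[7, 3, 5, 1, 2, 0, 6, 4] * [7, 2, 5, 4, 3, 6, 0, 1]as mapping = [0→1, 1→4, 2→6, 3→2, 4→5, 5→7, 6→0, 7→3]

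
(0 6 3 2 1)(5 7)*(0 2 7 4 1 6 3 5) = (0 3 7)(1 2 6 5 4)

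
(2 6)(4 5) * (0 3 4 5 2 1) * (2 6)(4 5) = (0 3 5 4 6 1)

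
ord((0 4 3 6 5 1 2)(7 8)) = 14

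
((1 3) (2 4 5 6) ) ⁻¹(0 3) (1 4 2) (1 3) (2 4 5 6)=(0 1) (3 5 4) 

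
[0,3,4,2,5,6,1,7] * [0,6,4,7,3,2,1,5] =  [0,7,3,4,2,1,6,5]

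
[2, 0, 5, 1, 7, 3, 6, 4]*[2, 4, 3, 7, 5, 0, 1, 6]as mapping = [0→3, 1→2, 2→0, 3→4, 4→6, 5→7, 6→1, 7→5]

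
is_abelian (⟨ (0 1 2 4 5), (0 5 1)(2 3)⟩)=no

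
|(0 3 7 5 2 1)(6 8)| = 6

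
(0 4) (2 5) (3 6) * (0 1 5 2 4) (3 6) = (1 5 4) 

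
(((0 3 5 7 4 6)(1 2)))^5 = (0 6 4 7 5 3)(1 2)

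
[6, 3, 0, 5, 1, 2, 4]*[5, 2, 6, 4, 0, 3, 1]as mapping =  [0→1, 1→4, 2→5, 3→3, 4→2, 5→6, 6→0]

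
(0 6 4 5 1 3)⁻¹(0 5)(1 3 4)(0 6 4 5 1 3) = (0 5 3)(1 6)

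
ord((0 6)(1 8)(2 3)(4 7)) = 2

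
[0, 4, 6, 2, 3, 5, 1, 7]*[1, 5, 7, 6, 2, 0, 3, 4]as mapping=[0→1, 1→2, 2→3, 3→7, 4→6, 5→0, 6→5, 7→4]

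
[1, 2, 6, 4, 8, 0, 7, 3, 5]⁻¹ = [5, 0, 1, 7, 3, 8, 2, 6, 4]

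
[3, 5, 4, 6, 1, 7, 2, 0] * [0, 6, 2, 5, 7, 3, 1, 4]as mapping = [0→5, 1→3, 2→7, 3→1, 4→6, 5→4, 6→2, 7→0]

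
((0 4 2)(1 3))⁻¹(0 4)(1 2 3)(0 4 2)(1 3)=(0 1 3)(2 4)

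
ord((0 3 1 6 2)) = 5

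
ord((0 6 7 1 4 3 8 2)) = 8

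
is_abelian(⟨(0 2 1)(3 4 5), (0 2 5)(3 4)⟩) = no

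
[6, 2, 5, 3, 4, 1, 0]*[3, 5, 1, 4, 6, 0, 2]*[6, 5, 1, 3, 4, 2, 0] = [1, 5, 6, 4, 0, 2, 3] 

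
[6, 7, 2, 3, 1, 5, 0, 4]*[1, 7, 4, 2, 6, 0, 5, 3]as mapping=[0→5, 1→3, 2→4, 3→2, 4→7, 5→0, 6→1, 7→6]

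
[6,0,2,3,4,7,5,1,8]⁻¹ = [1,7,2,3,4,6,0,5,8]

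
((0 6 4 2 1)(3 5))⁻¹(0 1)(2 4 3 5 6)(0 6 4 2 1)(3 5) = (0 6)(1 2 5 3 4)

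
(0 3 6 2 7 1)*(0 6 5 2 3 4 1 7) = (0 4 1 6 3 5 2) 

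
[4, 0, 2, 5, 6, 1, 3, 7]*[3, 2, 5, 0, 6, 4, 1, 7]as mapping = [0→6, 1→3, 2→5, 3→4, 4→1, 5→2, 6→0, 7→7]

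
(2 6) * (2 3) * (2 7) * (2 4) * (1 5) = (1 5)(2 6 3 7 4)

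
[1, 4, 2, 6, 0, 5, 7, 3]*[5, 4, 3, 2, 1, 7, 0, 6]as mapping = [0→4, 1→1, 2→3, 3→0, 4→5, 5→7, 6→6, 7→2]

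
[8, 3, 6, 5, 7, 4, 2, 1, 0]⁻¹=[8, 7, 6, 1, 5, 3, 2, 4, 0]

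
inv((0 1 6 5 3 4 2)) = (0 2 4 3 5 6 1)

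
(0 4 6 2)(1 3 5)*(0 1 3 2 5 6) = (0 4)(1 2)(3 6 5)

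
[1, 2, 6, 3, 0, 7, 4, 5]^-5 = [0, 1, 2, 3, 4, 7, 6, 5]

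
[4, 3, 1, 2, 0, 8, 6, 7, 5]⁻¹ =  [4, 2, 3, 1, 0, 8, 6, 7, 5]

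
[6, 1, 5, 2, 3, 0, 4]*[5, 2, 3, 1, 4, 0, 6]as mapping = [0→6, 1→2, 2→0, 3→3, 4→1, 5→5, 6→4]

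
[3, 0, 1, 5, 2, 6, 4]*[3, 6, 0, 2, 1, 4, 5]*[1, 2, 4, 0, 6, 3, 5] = [4, 0, 5, 6, 1, 3, 2]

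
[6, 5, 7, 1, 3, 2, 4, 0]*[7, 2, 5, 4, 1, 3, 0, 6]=[0, 3, 6, 2, 4, 5, 1, 7]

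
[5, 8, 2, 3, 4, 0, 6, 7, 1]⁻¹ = [5, 8, 2, 3, 4, 0, 6, 7, 1]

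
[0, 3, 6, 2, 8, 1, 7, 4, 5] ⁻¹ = [0, 5, 3, 1, 7, 8, 2, 6, 4] 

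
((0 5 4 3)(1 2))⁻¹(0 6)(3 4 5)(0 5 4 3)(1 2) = (0 3 4)(5 6)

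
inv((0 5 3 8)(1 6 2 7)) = (0 8 3 5)(1 7 2 6)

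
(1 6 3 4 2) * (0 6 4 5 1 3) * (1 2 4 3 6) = (0 1 3 5 2 6)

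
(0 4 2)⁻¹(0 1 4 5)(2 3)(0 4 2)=(0 3)(1 2 5 4)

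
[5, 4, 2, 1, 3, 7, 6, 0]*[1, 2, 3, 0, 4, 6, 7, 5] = [6, 4, 3, 2, 0, 5, 7, 1]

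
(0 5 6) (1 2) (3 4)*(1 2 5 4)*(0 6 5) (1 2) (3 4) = (0 3 2 1) 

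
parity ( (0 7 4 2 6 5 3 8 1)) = even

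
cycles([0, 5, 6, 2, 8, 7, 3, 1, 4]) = (1 5 7)(2 6 3)(4 8)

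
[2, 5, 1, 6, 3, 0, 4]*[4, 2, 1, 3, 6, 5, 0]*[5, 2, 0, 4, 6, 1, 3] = [2, 1, 0, 5, 4, 6, 3]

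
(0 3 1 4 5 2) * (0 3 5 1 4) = (0 5 2 3 4 1)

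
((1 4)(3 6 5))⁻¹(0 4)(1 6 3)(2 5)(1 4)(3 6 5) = (0 1)(2 3)(4 5 6)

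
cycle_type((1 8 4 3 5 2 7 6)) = 8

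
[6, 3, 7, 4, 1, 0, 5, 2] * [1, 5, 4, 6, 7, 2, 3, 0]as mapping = [0→3, 1→6, 2→0, 3→7, 4→5, 5→1, 6→2, 7→4]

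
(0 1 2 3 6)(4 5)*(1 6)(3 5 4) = (0 6)(1 2 5 3)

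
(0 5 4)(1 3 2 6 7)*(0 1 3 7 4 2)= (0 5 2 6 4 1 7 3)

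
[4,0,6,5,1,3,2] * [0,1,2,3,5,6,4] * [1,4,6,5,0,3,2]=[3,1,0,2,4,5,6]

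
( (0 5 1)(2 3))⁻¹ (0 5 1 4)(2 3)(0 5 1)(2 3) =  (0 4 5 1)(2 3)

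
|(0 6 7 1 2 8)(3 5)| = 6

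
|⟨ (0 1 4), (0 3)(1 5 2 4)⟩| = 360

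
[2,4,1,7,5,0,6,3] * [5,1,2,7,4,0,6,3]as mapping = [0→2,1→4,2→1,3→3,4→0,5→5,6→6,7→7]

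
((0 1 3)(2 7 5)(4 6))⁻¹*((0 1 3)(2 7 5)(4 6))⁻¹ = (0 1 3)(2 7 5)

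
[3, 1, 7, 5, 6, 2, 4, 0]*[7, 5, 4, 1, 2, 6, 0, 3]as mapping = [0→1, 1→5, 2→3, 3→6, 4→0, 5→4, 6→2, 7→7]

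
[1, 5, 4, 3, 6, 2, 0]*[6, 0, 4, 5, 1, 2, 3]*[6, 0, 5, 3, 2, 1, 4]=[6, 5, 0, 1, 3, 2, 4]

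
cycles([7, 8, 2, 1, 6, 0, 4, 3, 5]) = (0 7 3 1 8 5)(4 6)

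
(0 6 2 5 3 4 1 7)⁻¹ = (0 7 1 4 3 5 2 6)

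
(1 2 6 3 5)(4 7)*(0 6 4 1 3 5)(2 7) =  (0 6 5 3)(1 7)(2 4)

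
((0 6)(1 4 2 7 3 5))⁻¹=(0 6)(1 5 3 7 2 4)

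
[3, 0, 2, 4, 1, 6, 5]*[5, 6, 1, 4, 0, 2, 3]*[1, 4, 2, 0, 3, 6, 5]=[3, 6, 4, 1, 5, 0, 2]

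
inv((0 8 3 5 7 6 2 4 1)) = (0 1 4 2 6 7 5 3 8)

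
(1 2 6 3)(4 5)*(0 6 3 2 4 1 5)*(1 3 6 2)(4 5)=(0 2 6 1 5 3 4)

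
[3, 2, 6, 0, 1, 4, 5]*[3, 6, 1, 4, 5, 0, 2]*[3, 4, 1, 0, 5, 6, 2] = [5, 4, 1, 0, 2, 6, 3]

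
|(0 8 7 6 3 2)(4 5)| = 6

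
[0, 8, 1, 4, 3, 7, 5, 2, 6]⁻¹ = [0, 2, 7, 4, 3, 6, 8, 5, 1]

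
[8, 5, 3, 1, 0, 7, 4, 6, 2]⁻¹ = [4, 3, 8, 2, 6, 1, 7, 5, 0]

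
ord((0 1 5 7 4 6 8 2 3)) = 9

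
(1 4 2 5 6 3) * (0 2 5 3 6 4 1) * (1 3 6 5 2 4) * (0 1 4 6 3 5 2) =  (0 6 2 3 1 5 4)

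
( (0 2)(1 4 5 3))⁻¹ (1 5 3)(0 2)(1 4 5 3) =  (1 4 3)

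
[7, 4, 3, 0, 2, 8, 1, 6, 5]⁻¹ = [3, 6, 4, 2, 1, 8, 7, 0, 5]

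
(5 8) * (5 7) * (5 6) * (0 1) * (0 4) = (0 1 4)(5 8 7 6)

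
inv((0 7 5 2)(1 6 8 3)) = (0 2 5 7)(1 3 8 6)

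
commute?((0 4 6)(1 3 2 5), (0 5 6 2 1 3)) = no:(0 4 6)(1 3 2 5) * (0 5 6 2 1 3) = (0 4 2 6 5 3 1), (0 5 6 2 1 3) * (0 4 6)(1 3 2 5) = (0 1 2 3 4 6 5)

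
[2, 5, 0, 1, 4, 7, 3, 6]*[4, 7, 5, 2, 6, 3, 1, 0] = [5, 3, 4, 7, 6, 0, 2, 1]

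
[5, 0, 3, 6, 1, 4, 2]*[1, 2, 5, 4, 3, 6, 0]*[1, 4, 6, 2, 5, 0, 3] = [3, 4, 5, 1, 6, 2, 0]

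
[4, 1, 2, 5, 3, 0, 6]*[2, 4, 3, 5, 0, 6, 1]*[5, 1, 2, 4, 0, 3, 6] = [5, 0, 4, 6, 3, 2, 1]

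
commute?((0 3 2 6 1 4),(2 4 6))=no:(0 3 2 6 1 4) * (2 4 6)=(0 3 4)(1 6),(2 4 6) * (0 3 2 6 1 4)=(0 3 2)(1 4)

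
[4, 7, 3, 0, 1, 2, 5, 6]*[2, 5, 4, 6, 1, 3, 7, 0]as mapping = [0→1, 1→0, 2→6, 3→2, 4→5, 5→4, 6→3, 7→7]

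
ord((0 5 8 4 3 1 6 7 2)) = 9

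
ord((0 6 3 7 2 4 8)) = 7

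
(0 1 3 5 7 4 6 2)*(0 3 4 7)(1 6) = (0 6 2 3 5)(1 4)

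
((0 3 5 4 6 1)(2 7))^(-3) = (0 4)(1 5)(2 7)(3 6)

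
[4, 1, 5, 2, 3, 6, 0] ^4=[5, 1, 4, 0, 6, 3, 2] 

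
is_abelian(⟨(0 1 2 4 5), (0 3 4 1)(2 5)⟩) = no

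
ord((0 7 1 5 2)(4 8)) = 10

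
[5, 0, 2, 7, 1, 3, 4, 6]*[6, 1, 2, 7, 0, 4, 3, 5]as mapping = [0→4, 1→6, 2→2, 3→5, 4→1, 5→7, 6→0, 7→3]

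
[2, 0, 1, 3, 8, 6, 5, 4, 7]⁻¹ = [1, 2, 0, 3, 7, 6, 5, 8, 4]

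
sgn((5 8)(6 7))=1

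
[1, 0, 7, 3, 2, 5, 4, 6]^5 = [1, 0, 7, 3, 2, 5, 4, 6]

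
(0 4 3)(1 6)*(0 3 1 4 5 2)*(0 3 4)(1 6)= (0 5 2 3 4 6)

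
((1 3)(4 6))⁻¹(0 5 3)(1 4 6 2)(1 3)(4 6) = (0 5 1)(2 3 6 4)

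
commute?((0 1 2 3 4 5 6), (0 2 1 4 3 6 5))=no:(0 1 2 3 4 5 6)*(0 2 1 4 3 6 5)=(0 4)(2 6), (0 2 1 4 3 6 5)*(0 1 2 3 4 5 6)=(0 3)(1 5)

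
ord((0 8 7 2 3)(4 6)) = 10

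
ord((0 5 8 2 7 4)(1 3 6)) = 6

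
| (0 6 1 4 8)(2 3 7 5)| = 20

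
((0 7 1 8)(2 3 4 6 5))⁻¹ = (0 8 1 7)(2 5 6 4 3)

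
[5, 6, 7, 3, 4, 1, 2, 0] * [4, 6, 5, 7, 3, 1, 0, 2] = [1, 0, 2, 7, 3, 6, 5, 4]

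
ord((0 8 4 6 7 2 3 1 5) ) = 9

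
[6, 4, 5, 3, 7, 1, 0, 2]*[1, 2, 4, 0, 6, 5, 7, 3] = [7, 6, 5, 0, 3, 2, 1, 4]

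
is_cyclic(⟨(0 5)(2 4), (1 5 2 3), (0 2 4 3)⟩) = no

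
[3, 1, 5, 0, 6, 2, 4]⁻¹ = [3, 1, 5, 0, 6, 2, 4]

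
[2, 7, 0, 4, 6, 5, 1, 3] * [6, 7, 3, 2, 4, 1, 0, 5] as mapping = [0→3, 1→5, 2→6, 3→4, 4→0, 5→1, 6→7, 7→2] 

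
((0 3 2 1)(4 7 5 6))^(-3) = (0 3 2 1)(4 7 5 6)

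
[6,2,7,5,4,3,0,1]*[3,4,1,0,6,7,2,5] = [2,1,5,7,6,0,3,4]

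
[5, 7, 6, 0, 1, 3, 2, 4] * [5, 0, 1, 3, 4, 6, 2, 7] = [6, 7, 2, 5, 0, 3, 1, 4]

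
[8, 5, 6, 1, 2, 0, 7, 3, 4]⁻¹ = [5, 3, 4, 7, 8, 1, 2, 6, 0]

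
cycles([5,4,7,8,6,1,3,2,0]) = (0 5 1 4 6 3 8)(2 7)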